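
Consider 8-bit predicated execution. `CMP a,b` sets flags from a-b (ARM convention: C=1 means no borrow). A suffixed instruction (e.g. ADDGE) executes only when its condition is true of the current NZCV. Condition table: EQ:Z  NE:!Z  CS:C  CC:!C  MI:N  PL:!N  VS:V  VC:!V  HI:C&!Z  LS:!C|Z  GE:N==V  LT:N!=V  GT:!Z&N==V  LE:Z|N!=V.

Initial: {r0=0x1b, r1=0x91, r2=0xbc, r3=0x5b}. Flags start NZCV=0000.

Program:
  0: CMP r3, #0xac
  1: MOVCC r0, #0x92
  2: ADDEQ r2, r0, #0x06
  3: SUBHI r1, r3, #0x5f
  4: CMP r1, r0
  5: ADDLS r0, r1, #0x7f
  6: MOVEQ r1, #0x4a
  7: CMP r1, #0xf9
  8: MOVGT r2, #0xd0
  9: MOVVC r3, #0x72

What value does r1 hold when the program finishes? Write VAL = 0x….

VAL = 0x91

[0] flags=1001 → (cmp)
[1] flags=1001 CC?T → r0=0x92
[2] flags=1001 EQ?F → skip
[3] flags=1001 HI?F → skip
[4] flags=1000 → (cmp)
[5] flags=1000 LS?T → r0=0x10
[6] flags=1000 EQ?F → skip
[7] flags=1000 → (cmp)
[8] flags=1000 GT?F → skip
[9] flags=1000 VC?T → r3=0x72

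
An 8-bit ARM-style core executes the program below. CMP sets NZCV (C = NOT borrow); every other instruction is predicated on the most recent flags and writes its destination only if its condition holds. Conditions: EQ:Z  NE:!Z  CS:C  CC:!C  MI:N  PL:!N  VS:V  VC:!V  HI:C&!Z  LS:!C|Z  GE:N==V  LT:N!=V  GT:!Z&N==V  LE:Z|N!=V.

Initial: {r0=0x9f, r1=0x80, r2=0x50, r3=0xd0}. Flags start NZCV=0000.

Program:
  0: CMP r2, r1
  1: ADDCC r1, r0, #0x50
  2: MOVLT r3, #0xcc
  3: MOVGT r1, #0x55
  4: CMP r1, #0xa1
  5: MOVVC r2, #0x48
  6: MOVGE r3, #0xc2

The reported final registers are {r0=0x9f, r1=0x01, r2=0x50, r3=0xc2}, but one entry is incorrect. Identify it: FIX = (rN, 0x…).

[0] flags=1001 → (cmp)
[1] flags=1001 CC?T → r1=0xef
[2] flags=1001 LT?F → skip
[3] flags=1001 GT?T → r1=0x55
[4] flags=1001 → (cmp)
[5] flags=1001 VC?F → skip
[6] flags=1001 GE?T → r3=0xc2

FIX = (r1, 0x55)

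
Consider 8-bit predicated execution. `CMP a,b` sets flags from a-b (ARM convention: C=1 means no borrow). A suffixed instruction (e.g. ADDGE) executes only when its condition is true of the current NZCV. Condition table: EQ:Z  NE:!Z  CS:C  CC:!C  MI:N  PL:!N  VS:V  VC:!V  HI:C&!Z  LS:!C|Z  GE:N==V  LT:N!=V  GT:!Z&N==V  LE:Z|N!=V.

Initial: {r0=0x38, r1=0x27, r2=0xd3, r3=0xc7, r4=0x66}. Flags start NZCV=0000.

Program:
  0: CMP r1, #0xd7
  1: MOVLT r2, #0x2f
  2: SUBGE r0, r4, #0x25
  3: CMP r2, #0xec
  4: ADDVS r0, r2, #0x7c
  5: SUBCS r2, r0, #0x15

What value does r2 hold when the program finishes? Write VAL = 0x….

VAL = 0xd3

[0] flags=0000 → (cmp)
[1] flags=0000 LT?F → skip
[2] flags=0000 GE?T → r0=0x41
[3] flags=1000 → (cmp)
[4] flags=1000 VS?F → skip
[5] flags=1000 CS?F → skip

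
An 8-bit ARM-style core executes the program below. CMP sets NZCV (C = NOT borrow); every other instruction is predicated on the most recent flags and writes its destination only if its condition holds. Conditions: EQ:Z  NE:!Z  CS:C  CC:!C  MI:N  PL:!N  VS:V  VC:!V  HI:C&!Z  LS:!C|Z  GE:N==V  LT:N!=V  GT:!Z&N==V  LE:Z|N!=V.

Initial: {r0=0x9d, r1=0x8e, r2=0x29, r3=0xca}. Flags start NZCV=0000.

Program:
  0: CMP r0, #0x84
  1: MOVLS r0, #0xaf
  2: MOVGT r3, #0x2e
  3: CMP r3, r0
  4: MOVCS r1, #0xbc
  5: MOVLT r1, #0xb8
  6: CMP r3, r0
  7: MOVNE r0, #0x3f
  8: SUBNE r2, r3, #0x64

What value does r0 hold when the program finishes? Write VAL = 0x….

VAL = 0x3f

0: ✓ CMP  NZCV=0010
1: · MOVLS
2: ✓ MOVGT  r3←0x2e
3: ✓ CMP  NZCV=1001
4: · MOVCS
5: · MOVLT
6: ✓ CMP  NZCV=1001
7: ✓ MOVNE  r0←0x3f
8: ✓ SUBNE  r2←0xca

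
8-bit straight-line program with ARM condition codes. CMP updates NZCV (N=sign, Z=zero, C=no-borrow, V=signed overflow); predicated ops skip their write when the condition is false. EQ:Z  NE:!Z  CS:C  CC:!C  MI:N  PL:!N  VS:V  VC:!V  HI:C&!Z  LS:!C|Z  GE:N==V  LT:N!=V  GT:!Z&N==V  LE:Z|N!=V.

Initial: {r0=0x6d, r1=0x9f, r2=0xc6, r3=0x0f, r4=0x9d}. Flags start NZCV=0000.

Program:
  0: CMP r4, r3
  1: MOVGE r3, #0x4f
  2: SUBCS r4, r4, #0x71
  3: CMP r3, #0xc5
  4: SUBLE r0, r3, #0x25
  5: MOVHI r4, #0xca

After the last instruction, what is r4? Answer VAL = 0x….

VAL = 0x2c

[0] flags=1010 → (cmp)
[1] flags=1010 GE?F → skip
[2] flags=1010 CS?T → r4=0x2c
[3] flags=0000 → (cmp)
[4] flags=0000 LE?F → skip
[5] flags=0000 HI?F → skip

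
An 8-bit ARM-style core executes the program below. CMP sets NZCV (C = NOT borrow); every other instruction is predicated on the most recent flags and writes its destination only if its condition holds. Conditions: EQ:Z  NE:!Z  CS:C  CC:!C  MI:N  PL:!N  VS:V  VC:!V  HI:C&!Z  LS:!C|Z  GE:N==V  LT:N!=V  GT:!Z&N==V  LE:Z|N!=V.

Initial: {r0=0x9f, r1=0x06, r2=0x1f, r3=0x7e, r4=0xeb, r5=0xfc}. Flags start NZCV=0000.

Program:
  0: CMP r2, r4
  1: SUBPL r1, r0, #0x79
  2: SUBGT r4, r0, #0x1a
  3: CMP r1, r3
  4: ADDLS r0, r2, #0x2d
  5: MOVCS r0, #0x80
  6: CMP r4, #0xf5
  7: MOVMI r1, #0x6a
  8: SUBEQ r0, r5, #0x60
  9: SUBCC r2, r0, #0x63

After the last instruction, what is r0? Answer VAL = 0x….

0: ✓ CMP  NZCV=0000
1: ✓ SUBPL  r1←0x26
2: ✓ SUBGT  r4←0x85
3: ✓ CMP  NZCV=1000
4: ✓ ADDLS  r0←0x4c
5: · MOVCS
6: ✓ CMP  NZCV=1000
7: ✓ MOVMI  r1←0x6a
8: · SUBEQ
9: ✓ SUBCC  r2←0xe9

VAL = 0x4c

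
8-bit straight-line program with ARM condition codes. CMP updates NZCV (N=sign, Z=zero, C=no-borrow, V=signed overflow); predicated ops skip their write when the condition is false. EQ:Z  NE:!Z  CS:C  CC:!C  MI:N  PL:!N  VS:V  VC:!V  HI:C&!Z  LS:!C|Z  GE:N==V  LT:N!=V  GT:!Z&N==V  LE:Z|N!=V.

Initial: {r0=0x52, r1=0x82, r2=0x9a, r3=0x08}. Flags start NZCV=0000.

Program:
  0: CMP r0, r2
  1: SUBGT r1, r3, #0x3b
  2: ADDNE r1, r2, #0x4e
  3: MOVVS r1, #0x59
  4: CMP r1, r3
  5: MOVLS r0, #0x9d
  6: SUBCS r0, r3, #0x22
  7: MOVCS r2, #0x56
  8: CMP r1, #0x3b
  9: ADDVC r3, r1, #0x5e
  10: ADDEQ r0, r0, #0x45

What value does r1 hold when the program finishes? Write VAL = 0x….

0: ✓ CMP  NZCV=1001
1: ✓ SUBGT  r1←0xcd
2: ✓ ADDNE  r1←0xe8
3: ✓ MOVVS  r1←0x59
4: ✓ CMP  NZCV=0010
5: · MOVLS
6: ✓ SUBCS  r0←0xe6
7: ✓ MOVCS  r2←0x56
8: ✓ CMP  NZCV=0010
9: ✓ ADDVC  r3←0xb7
10: · ADDEQ

VAL = 0x59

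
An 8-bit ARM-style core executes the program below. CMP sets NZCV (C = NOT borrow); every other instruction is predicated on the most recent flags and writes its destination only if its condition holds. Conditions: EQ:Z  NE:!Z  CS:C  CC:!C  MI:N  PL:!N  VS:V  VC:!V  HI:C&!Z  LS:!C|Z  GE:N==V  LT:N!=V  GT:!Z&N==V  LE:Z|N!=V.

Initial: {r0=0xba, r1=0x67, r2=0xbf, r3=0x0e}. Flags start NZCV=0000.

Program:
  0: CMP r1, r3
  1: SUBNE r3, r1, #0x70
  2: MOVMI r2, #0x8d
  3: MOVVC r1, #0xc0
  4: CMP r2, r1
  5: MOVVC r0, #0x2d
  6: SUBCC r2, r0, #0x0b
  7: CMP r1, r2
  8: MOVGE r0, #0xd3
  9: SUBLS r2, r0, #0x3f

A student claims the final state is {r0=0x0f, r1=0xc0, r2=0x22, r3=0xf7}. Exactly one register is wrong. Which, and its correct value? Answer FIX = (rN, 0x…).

[0] flags=0010 → (cmp)
[1] flags=0010 NE?T → r3=0xf7
[2] flags=0010 MI?F → skip
[3] flags=0010 VC?T → r1=0xc0
[4] flags=1000 → (cmp)
[5] flags=1000 VC?T → r0=0x2d
[6] flags=1000 CC?T → r2=0x22
[7] flags=1010 → (cmp)
[8] flags=1010 GE?F → skip
[9] flags=1010 LS?F → skip

FIX = (r0, 0x2d)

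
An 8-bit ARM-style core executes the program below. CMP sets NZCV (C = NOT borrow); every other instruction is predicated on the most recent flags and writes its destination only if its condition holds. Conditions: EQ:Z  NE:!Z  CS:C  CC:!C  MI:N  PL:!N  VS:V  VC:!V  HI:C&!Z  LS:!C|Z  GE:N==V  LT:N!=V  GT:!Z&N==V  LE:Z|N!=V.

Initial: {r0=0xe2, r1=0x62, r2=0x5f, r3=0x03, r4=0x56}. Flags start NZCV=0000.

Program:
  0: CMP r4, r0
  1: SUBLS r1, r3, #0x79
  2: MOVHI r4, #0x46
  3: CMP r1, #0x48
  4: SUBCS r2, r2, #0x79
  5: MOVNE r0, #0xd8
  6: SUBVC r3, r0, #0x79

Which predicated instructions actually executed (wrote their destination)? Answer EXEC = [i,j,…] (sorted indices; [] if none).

EXEC = [1,4,5]

0: ✓ CMP  NZCV=0000
1: ✓ SUBLS  r1←0x8a
2: · MOVHI
3: ✓ CMP  NZCV=0011
4: ✓ SUBCS  r2←0xe6
5: ✓ MOVNE  r0←0xd8
6: · SUBVC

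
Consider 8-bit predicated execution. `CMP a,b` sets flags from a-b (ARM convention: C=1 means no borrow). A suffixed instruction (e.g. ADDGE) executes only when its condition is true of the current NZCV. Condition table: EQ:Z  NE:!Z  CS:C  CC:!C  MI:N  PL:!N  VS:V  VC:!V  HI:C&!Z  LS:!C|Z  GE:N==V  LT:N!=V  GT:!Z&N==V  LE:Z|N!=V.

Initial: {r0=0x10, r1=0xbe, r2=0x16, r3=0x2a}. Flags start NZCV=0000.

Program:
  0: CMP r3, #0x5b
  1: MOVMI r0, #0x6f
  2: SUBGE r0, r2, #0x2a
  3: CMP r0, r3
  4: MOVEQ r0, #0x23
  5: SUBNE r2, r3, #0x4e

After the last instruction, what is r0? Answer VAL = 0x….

VAL = 0x6f

[0] flags=1000 → (cmp)
[1] flags=1000 MI?T → r0=0x6f
[2] flags=1000 GE?F → skip
[3] flags=0010 → (cmp)
[4] flags=0010 EQ?F → skip
[5] flags=0010 NE?T → r2=0xdc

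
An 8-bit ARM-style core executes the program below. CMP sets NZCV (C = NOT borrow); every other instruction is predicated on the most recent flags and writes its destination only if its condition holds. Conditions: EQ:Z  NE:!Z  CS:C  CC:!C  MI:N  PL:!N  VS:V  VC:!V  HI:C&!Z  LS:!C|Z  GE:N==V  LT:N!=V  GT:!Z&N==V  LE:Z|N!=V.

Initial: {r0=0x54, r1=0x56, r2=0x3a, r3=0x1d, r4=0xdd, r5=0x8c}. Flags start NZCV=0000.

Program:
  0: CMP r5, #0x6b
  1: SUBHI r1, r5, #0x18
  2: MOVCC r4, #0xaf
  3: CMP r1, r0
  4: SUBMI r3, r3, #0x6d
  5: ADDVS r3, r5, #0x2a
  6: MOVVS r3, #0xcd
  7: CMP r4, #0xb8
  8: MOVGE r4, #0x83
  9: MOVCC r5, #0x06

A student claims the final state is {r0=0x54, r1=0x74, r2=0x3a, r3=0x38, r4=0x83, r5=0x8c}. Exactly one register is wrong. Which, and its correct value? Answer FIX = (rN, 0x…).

FIX = (r3, 0x1d)

0: ✓ CMP  NZCV=0011
1: ✓ SUBHI  r1←0x74
2: · MOVCC
3: ✓ CMP  NZCV=0010
4: · SUBMI
5: · ADDVS
6: · MOVVS
7: ✓ CMP  NZCV=0010
8: ✓ MOVGE  r4←0x83
9: · MOVCC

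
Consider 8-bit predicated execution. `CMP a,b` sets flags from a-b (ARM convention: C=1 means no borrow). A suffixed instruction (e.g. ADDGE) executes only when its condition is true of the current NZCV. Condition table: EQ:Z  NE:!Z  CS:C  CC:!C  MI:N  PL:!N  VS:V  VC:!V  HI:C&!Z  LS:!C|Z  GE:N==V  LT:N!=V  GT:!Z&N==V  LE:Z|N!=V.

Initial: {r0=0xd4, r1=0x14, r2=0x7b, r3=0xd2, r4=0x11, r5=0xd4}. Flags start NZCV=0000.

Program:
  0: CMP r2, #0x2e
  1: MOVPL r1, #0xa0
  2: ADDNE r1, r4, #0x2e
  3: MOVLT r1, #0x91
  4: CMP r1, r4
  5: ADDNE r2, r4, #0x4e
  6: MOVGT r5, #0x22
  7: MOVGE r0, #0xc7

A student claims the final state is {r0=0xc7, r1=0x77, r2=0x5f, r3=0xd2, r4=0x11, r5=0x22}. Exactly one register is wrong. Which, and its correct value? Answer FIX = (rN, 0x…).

0: ✓ CMP  NZCV=0010
1: ✓ MOVPL  r1←0xa0
2: ✓ ADDNE  r1←0x3f
3: · MOVLT
4: ✓ CMP  NZCV=0010
5: ✓ ADDNE  r2←0x5f
6: ✓ MOVGT  r5←0x22
7: ✓ MOVGE  r0←0xc7

FIX = (r1, 0x3f)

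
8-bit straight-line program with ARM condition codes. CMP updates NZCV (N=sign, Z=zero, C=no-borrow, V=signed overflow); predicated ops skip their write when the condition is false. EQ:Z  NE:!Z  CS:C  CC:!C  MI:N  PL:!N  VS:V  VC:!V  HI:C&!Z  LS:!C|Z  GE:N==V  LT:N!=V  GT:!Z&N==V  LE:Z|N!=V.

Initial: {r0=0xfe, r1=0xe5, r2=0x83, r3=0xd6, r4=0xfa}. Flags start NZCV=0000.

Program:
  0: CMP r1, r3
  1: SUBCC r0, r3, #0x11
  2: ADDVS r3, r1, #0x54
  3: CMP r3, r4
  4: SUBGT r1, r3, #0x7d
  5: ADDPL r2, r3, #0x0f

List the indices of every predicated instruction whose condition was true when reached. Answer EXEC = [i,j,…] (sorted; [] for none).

EXEC = []

[0] flags=0010 → (cmp)
[1] flags=0010 CC?F → skip
[2] flags=0010 VS?F → skip
[3] flags=1000 → (cmp)
[4] flags=1000 GT?F → skip
[5] flags=1000 PL?F → skip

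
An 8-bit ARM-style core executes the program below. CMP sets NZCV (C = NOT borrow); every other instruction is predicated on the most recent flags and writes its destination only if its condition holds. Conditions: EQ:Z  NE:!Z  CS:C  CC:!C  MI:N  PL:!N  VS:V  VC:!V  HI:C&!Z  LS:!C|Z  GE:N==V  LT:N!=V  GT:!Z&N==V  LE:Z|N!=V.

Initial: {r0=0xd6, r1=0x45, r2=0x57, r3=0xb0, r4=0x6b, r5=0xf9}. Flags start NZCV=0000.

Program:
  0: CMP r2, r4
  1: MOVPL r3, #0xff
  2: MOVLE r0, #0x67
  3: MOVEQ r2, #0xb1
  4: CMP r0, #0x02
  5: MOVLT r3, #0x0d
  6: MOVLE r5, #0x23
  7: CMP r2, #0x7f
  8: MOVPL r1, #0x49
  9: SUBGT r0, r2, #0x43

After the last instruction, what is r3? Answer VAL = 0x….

[0] flags=1000 → (cmp)
[1] flags=1000 PL?F → skip
[2] flags=1000 LE?T → r0=0x67
[3] flags=1000 EQ?F → skip
[4] flags=0010 → (cmp)
[5] flags=0010 LT?F → skip
[6] flags=0010 LE?F → skip
[7] flags=1000 → (cmp)
[8] flags=1000 PL?F → skip
[9] flags=1000 GT?F → skip

VAL = 0xb0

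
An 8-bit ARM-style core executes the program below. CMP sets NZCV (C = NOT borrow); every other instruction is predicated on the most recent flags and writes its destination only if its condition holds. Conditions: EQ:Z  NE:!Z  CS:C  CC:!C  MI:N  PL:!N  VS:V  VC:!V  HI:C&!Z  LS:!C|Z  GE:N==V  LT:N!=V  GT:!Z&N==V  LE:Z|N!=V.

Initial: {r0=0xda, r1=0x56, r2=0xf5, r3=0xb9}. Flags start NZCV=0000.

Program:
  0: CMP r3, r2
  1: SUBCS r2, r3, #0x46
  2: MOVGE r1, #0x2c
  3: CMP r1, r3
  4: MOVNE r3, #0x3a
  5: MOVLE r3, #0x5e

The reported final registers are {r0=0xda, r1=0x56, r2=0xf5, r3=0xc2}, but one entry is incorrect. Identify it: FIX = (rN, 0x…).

FIX = (r3, 0x3a)

0: ✓ CMP  NZCV=1000
1: · SUBCS
2: · MOVGE
3: ✓ CMP  NZCV=1001
4: ✓ MOVNE  r3←0x3a
5: · MOVLE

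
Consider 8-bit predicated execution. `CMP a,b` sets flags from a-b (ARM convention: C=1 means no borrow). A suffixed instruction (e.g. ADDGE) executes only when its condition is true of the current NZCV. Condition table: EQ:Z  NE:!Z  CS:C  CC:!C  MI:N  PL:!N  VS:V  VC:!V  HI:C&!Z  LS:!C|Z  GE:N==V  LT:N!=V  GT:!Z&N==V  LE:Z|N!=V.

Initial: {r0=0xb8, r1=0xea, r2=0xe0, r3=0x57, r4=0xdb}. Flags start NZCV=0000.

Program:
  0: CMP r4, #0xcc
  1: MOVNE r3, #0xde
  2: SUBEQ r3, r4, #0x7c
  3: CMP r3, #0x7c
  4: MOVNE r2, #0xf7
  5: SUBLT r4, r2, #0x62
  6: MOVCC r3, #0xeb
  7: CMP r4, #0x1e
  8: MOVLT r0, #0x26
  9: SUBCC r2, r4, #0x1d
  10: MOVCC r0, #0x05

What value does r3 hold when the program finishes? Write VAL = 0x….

0: ✓ CMP  NZCV=0010
1: ✓ MOVNE  r3←0xde
2: · SUBEQ
3: ✓ CMP  NZCV=0011
4: ✓ MOVNE  r2←0xf7
5: ✓ SUBLT  r4←0x95
6: · MOVCC
7: ✓ CMP  NZCV=0011
8: ✓ MOVLT  r0←0x26
9: · SUBCC
10: · MOVCC

VAL = 0xde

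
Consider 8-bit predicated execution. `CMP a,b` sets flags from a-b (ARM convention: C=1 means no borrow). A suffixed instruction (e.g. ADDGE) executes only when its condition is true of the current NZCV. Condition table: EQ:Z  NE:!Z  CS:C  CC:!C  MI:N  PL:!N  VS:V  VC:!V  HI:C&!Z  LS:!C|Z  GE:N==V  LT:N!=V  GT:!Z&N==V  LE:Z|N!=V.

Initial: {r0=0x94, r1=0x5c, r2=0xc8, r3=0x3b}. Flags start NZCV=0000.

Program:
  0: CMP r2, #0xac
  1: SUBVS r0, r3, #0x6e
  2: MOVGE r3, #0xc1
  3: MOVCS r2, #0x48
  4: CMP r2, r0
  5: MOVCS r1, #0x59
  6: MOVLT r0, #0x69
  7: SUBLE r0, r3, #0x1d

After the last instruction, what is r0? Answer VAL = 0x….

VAL = 0x94

0: ✓ CMP  NZCV=0010
1: · SUBVS
2: ✓ MOVGE  r3←0xc1
3: ✓ MOVCS  r2←0x48
4: ✓ CMP  NZCV=1001
5: · MOVCS
6: · MOVLT
7: · SUBLE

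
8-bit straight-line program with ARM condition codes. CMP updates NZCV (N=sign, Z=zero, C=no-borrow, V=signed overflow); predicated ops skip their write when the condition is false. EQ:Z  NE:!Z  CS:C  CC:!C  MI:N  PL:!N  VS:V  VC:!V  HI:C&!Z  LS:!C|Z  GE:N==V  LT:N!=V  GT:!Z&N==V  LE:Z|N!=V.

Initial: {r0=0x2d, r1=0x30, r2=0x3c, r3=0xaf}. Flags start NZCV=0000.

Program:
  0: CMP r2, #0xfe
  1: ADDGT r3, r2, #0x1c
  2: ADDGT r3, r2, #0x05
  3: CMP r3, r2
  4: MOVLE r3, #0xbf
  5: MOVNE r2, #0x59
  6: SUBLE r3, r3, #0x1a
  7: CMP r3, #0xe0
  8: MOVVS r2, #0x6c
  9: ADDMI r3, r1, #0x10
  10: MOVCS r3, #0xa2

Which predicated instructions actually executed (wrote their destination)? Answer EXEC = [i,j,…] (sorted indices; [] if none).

[0] flags=0000 → (cmp)
[1] flags=0000 GT?T → r3=0x58
[2] flags=0000 GT?T → r3=0x41
[3] flags=0010 → (cmp)
[4] flags=0010 LE?F → skip
[5] flags=0010 NE?T → r2=0x59
[6] flags=0010 LE?F → skip
[7] flags=0000 → (cmp)
[8] flags=0000 VS?F → skip
[9] flags=0000 MI?F → skip
[10] flags=0000 CS?F → skip

EXEC = [1,2,5]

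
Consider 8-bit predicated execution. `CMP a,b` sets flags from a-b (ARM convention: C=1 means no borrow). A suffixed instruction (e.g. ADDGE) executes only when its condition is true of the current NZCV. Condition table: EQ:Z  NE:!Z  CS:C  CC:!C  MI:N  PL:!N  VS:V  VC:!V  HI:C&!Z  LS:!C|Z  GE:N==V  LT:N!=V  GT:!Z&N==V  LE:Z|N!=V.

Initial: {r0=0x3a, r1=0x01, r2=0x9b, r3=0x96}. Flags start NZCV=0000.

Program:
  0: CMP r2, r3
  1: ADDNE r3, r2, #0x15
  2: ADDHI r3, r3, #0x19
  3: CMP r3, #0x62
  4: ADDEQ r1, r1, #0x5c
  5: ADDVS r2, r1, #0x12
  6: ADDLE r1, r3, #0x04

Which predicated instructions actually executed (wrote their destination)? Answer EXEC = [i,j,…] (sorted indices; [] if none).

EXEC = [1,2,5,6]

0: ✓ CMP  NZCV=0010
1: ✓ ADDNE  r3←0xb0
2: ✓ ADDHI  r3←0xc9
3: ✓ CMP  NZCV=0011
4: · ADDEQ
5: ✓ ADDVS  r2←0x13
6: ✓ ADDLE  r1←0xcd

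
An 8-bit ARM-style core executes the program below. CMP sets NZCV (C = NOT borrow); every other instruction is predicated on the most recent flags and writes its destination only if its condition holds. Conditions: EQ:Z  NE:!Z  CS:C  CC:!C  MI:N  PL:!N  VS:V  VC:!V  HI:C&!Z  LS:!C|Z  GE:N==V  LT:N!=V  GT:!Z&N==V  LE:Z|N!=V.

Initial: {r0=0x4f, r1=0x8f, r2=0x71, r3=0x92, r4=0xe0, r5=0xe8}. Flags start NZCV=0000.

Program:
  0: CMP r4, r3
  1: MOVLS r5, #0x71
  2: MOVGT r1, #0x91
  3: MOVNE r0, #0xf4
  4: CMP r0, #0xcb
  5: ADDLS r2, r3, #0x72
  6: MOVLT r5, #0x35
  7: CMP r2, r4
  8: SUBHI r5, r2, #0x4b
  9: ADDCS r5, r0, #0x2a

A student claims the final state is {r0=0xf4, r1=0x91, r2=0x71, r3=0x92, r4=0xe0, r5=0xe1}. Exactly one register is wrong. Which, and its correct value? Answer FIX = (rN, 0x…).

[0] flags=0010 → (cmp)
[1] flags=0010 LS?F → skip
[2] flags=0010 GT?T → r1=0x91
[3] flags=0010 NE?T → r0=0xf4
[4] flags=0010 → (cmp)
[5] flags=0010 LS?F → skip
[6] flags=0010 LT?F → skip
[7] flags=1001 → (cmp)
[8] flags=1001 HI?F → skip
[9] flags=1001 CS?F → skip

FIX = (r5, 0xe8)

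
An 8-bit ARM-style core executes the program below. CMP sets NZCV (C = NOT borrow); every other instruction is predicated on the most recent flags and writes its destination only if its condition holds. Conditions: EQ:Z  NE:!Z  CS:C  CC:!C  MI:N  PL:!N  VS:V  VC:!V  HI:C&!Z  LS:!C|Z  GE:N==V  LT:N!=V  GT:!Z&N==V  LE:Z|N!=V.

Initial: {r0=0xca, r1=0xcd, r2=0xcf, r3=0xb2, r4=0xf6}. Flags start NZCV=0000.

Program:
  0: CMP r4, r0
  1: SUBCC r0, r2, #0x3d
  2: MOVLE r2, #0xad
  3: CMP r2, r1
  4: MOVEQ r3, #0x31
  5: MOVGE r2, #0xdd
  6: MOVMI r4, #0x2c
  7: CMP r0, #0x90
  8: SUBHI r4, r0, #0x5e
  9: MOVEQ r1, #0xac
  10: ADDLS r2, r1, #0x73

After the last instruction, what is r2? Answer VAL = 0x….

VAL = 0xdd

0: ✓ CMP  NZCV=0010
1: · SUBCC
2: · MOVLE
3: ✓ CMP  NZCV=0010
4: · MOVEQ
5: ✓ MOVGE  r2←0xdd
6: · MOVMI
7: ✓ CMP  NZCV=0010
8: ✓ SUBHI  r4←0x6c
9: · MOVEQ
10: · ADDLS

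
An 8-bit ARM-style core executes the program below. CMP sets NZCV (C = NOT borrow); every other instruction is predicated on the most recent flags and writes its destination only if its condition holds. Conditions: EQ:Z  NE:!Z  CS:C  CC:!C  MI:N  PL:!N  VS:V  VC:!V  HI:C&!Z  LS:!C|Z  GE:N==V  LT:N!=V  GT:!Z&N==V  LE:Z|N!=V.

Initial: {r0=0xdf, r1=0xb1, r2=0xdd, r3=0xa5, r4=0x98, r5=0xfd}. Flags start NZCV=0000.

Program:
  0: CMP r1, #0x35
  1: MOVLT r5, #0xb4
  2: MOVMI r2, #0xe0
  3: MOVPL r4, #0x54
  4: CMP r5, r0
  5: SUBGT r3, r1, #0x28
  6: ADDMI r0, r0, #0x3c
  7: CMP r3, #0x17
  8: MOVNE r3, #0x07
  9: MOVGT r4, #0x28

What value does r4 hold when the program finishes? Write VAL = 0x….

0: ✓ CMP  NZCV=0011
1: ✓ MOVLT  r5←0xb4
2: · MOVMI
3: ✓ MOVPL  r4←0x54
4: ✓ CMP  NZCV=1000
5: · SUBGT
6: ✓ ADDMI  r0←0x1b
7: ✓ CMP  NZCV=1010
8: ✓ MOVNE  r3←0x07
9: · MOVGT

VAL = 0x54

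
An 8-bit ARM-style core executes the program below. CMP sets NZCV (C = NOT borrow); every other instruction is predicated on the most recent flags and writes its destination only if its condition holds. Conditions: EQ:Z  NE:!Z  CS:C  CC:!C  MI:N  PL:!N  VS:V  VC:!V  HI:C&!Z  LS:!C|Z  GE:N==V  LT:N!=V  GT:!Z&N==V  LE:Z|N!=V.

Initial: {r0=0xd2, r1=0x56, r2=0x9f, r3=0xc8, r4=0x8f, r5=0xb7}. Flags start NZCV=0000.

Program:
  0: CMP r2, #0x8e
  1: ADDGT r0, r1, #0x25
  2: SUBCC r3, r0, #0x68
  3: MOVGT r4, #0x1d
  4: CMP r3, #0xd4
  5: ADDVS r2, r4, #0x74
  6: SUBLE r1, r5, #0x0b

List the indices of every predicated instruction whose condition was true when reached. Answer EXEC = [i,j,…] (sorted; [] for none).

0: ✓ CMP  NZCV=0010
1: ✓ ADDGT  r0←0x7b
2: · SUBCC
3: ✓ MOVGT  r4←0x1d
4: ✓ CMP  NZCV=1000
5: · ADDVS
6: ✓ SUBLE  r1←0xac

EXEC = [1,3,6]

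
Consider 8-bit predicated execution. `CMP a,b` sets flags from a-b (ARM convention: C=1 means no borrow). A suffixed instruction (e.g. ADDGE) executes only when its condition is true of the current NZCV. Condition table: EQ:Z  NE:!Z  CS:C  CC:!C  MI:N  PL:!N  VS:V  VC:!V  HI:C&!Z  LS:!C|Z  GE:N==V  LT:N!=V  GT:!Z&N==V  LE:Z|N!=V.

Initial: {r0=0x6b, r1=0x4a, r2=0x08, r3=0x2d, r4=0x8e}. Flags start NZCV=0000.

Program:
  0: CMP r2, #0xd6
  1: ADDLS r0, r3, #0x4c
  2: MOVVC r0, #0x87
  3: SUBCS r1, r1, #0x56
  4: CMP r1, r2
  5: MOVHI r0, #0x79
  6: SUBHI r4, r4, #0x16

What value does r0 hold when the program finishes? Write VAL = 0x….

0: ✓ CMP  NZCV=0000
1: ✓ ADDLS  r0←0x79
2: ✓ MOVVC  r0←0x87
3: · SUBCS
4: ✓ CMP  NZCV=0010
5: ✓ MOVHI  r0←0x79
6: ✓ SUBHI  r4←0x78

VAL = 0x79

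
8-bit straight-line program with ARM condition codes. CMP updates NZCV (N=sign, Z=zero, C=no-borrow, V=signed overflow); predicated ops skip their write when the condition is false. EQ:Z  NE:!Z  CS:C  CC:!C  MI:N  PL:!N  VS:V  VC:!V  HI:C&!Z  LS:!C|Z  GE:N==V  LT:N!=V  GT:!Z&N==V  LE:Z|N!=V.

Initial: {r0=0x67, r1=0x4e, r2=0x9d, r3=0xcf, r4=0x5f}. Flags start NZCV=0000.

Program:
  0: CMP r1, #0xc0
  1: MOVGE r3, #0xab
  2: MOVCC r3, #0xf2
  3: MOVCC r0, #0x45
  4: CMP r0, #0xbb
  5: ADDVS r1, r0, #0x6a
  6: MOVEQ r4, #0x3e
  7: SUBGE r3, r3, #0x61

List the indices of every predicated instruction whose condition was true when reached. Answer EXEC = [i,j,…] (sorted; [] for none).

EXEC = [1,2,3,5,7]

0: ✓ CMP  NZCV=1001
1: ✓ MOVGE  r3←0xab
2: ✓ MOVCC  r3←0xf2
3: ✓ MOVCC  r0←0x45
4: ✓ CMP  NZCV=1001
5: ✓ ADDVS  r1←0xaf
6: · MOVEQ
7: ✓ SUBGE  r3←0x91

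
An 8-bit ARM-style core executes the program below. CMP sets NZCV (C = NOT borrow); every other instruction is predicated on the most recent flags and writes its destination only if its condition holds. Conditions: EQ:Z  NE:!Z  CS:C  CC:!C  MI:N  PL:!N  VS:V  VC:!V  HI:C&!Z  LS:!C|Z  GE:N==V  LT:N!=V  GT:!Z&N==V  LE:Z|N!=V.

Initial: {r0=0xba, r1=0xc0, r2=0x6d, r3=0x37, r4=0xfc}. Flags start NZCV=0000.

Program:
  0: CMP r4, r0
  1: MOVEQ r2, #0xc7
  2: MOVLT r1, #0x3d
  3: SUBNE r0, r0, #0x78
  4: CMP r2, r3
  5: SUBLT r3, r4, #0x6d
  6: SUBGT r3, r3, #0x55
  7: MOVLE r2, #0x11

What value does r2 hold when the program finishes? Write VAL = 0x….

VAL = 0x6d

0: ✓ CMP  NZCV=0010
1: · MOVEQ
2: · MOVLT
3: ✓ SUBNE  r0←0x42
4: ✓ CMP  NZCV=0010
5: · SUBLT
6: ✓ SUBGT  r3←0xe2
7: · MOVLE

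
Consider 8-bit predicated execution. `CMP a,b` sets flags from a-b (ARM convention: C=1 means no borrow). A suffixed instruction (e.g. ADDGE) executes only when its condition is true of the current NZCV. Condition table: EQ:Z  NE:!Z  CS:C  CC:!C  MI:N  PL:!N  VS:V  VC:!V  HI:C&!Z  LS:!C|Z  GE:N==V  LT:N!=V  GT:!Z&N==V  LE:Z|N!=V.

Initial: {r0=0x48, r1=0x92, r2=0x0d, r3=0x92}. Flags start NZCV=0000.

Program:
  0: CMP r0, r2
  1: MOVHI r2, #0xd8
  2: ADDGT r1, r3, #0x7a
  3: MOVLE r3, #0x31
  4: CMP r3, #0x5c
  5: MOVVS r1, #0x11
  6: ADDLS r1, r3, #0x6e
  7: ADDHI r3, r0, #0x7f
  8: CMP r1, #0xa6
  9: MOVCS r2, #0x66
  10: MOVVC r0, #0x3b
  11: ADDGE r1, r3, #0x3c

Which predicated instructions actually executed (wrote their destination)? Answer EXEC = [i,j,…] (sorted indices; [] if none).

EXEC = [1,2,5,7,10,11]

0: ✓ CMP  NZCV=0010
1: ✓ MOVHI  r2←0xd8
2: ✓ ADDGT  r1←0x0c
3: · MOVLE
4: ✓ CMP  NZCV=0011
5: ✓ MOVVS  r1←0x11
6: · ADDLS
7: ✓ ADDHI  r3←0xc7
8: ✓ CMP  NZCV=0000
9: · MOVCS
10: ✓ MOVVC  r0←0x3b
11: ✓ ADDGE  r1←0x03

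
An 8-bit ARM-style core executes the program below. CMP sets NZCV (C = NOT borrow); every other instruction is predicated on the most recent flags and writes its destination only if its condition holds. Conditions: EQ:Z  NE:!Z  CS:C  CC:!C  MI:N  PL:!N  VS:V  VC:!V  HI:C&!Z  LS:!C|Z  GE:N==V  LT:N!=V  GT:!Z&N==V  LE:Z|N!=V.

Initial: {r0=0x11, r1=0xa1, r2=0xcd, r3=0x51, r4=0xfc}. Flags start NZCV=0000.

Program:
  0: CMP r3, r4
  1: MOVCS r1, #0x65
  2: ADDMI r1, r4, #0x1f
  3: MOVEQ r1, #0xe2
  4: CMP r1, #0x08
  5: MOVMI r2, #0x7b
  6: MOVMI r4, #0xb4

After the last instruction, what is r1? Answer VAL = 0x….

[0] flags=0000 → (cmp)
[1] flags=0000 CS?F → skip
[2] flags=0000 MI?F → skip
[3] flags=0000 EQ?F → skip
[4] flags=1010 → (cmp)
[5] flags=1010 MI?T → r2=0x7b
[6] flags=1010 MI?T → r4=0xb4

VAL = 0xa1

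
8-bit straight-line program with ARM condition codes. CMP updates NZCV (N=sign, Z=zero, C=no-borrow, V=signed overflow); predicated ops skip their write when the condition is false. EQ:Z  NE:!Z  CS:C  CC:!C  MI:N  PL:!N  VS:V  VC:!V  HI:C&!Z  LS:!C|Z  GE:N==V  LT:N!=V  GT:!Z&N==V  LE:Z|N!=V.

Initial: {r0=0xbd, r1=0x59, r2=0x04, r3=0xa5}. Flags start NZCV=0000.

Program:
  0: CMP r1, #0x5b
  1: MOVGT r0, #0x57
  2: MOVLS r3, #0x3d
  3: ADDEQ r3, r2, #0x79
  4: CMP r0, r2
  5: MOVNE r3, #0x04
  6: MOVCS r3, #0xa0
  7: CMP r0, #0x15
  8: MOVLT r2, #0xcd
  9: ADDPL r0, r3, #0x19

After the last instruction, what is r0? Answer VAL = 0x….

VAL = 0xbd

[0] flags=1000 → (cmp)
[1] flags=1000 GT?F → skip
[2] flags=1000 LS?T → r3=0x3d
[3] flags=1000 EQ?F → skip
[4] flags=1010 → (cmp)
[5] flags=1010 NE?T → r3=0x04
[6] flags=1010 CS?T → r3=0xa0
[7] flags=1010 → (cmp)
[8] flags=1010 LT?T → r2=0xcd
[9] flags=1010 PL?F → skip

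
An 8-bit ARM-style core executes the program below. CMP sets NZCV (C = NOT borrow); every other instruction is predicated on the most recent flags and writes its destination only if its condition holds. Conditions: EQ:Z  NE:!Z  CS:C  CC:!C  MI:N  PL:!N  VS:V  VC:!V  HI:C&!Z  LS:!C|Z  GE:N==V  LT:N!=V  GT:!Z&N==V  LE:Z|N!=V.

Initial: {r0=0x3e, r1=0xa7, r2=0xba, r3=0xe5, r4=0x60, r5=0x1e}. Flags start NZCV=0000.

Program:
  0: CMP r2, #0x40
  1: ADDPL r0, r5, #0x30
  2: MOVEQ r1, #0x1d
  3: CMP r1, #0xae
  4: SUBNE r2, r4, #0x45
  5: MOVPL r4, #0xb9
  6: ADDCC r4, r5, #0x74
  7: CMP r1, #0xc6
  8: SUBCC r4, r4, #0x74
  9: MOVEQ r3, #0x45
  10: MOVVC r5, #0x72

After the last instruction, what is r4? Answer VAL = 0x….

VAL = 0x1e

0: ✓ CMP  NZCV=0011
1: ✓ ADDPL  r0←0x4e
2: · MOVEQ
3: ✓ CMP  NZCV=1000
4: ✓ SUBNE  r2←0x1b
5: · MOVPL
6: ✓ ADDCC  r4←0x92
7: ✓ CMP  NZCV=1000
8: ✓ SUBCC  r4←0x1e
9: · MOVEQ
10: ✓ MOVVC  r5←0x72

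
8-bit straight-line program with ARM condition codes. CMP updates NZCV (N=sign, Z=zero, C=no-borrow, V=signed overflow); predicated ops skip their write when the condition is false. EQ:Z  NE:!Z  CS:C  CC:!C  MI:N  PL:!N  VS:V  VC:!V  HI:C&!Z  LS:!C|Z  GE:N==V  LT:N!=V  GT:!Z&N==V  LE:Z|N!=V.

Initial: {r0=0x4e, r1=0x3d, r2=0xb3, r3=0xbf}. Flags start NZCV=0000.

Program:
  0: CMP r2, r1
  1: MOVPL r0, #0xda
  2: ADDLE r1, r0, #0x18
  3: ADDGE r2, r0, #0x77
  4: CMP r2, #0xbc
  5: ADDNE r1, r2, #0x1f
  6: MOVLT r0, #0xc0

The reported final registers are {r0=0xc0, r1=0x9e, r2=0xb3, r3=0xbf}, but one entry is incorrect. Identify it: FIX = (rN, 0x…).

[0] flags=0011 → (cmp)
[1] flags=0011 PL?T → r0=0xda
[2] flags=0011 LE?T → r1=0xf2
[3] flags=0011 GE?F → skip
[4] flags=1000 → (cmp)
[5] flags=1000 NE?T → r1=0xd2
[6] flags=1000 LT?T → r0=0xc0

FIX = (r1, 0xd2)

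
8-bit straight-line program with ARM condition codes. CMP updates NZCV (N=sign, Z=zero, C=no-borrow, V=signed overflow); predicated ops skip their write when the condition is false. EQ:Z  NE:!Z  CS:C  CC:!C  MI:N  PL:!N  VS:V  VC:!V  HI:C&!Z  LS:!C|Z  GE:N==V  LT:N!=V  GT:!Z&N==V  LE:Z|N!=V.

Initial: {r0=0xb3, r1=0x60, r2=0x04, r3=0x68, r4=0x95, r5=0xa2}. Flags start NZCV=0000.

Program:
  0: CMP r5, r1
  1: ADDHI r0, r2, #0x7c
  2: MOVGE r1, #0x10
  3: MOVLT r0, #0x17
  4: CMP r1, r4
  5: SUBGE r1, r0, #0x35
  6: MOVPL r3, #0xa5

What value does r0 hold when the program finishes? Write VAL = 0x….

0: ✓ CMP  NZCV=0011
1: ✓ ADDHI  r0←0x80
2: · MOVGE
3: ✓ MOVLT  r0←0x17
4: ✓ CMP  NZCV=1001
5: ✓ SUBGE  r1←0xe2
6: · MOVPL

VAL = 0x17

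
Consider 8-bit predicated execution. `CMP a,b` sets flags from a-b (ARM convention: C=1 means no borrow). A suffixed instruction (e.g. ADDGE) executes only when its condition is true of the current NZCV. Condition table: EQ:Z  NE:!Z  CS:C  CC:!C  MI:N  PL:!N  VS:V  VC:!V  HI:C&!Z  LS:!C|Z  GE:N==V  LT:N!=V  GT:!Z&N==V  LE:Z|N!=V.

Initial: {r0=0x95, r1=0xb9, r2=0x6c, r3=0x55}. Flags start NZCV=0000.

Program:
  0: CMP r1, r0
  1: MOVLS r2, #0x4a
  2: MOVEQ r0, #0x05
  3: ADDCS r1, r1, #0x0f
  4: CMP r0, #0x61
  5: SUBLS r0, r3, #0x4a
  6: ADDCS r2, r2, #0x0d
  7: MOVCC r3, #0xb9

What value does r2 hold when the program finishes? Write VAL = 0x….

[0] flags=0010 → (cmp)
[1] flags=0010 LS?F → skip
[2] flags=0010 EQ?F → skip
[3] flags=0010 CS?T → r1=0xc8
[4] flags=0011 → (cmp)
[5] flags=0011 LS?F → skip
[6] flags=0011 CS?T → r2=0x79
[7] flags=0011 CC?F → skip

VAL = 0x79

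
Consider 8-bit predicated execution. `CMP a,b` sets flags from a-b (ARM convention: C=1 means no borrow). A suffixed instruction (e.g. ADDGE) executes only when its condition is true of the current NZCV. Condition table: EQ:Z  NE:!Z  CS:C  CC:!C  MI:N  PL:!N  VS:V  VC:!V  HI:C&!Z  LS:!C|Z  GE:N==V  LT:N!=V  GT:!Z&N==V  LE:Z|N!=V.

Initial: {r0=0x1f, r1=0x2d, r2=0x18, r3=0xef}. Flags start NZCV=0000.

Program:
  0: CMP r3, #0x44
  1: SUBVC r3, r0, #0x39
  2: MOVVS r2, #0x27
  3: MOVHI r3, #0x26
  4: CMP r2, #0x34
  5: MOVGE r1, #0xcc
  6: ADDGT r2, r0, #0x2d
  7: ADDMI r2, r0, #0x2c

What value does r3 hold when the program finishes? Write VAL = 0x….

VAL = 0x26

0: ✓ CMP  NZCV=1010
1: ✓ SUBVC  r3←0xe6
2: · MOVVS
3: ✓ MOVHI  r3←0x26
4: ✓ CMP  NZCV=1000
5: · MOVGE
6: · ADDGT
7: ✓ ADDMI  r2←0x4b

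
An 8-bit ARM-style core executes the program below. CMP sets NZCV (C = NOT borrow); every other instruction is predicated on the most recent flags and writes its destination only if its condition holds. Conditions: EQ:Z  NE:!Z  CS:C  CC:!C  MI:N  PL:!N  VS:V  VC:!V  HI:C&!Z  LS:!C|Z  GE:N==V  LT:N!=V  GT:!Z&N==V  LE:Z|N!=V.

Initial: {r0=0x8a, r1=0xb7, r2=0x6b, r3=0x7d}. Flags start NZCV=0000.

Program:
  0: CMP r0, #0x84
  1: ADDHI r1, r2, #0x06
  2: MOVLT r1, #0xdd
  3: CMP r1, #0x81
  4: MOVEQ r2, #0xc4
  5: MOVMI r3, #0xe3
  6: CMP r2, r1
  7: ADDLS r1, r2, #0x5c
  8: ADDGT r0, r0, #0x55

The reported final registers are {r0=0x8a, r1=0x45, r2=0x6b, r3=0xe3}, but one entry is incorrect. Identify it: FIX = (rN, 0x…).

[0] flags=0010 → (cmp)
[1] flags=0010 HI?T → r1=0x71
[2] flags=0010 LT?F → skip
[3] flags=1001 → (cmp)
[4] flags=1001 EQ?F → skip
[5] flags=1001 MI?T → r3=0xe3
[6] flags=1000 → (cmp)
[7] flags=1000 LS?T → r1=0xc7
[8] flags=1000 GT?F → skip

FIX = (r1, 0xc7)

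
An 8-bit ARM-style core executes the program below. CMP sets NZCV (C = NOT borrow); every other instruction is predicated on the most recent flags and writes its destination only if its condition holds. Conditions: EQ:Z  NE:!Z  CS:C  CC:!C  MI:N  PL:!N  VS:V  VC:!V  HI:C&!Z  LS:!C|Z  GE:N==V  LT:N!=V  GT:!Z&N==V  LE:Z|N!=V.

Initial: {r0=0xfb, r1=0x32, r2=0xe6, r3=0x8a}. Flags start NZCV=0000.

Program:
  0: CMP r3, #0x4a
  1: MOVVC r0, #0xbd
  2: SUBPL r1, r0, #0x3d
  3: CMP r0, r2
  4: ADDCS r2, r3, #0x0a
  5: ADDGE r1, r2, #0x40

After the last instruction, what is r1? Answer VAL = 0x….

VAL = 0xd4

[0] flags=0011 → (cmp)
[1] flags=0011 VC?F → skip
[2] flags=0011 PL?T → r1=0xbe
[3] flags=0010 → (cmp)
[4] flags=0010 CS?T → r2=0x94
[5] flags=0010 GE?T → r1=0xd4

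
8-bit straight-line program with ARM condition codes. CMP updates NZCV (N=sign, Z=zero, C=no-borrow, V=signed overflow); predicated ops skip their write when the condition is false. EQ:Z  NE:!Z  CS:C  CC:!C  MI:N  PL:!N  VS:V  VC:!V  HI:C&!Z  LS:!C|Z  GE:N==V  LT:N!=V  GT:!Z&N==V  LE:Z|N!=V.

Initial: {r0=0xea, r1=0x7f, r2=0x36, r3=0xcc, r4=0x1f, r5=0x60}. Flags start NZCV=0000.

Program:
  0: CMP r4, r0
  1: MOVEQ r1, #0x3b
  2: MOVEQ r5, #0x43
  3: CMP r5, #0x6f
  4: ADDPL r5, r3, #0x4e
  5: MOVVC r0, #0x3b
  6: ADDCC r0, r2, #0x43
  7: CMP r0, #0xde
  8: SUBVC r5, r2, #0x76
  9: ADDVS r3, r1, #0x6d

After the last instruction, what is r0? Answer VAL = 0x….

VAL = 0x79

0: ✓ CMP  NZCV=0000
1: · MOVEQ
2: · MOVEQ
3: ✓ CMP  NZCV=1000
4: · ADDPL
5: ✓ MOVVC  r0←0x3b
6: ✓ ADDCC  r0←0x79
7: ✓ CMP  NZCV=1001
8: · SUBVC
9: ✓ ADDVS  r3←0xec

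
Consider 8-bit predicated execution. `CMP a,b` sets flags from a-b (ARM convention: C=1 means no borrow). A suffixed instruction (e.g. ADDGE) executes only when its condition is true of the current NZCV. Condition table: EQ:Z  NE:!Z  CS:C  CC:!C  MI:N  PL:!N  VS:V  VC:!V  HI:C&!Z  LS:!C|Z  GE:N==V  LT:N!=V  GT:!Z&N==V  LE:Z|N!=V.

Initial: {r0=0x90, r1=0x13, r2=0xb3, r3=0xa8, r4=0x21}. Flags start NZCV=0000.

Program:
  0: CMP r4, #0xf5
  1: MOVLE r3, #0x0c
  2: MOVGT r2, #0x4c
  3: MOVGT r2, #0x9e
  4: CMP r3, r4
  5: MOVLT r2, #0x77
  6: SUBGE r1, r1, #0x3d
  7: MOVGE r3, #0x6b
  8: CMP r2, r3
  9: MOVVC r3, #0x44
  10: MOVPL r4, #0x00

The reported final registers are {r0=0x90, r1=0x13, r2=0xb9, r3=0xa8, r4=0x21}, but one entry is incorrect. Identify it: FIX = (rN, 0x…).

FIX = (r2, 0x77)

[0] flags=0000 → (cmp)
[1] flags=0000 LE?F → skip
[2] flags=0000 GT?T → r2=0x4c
[3] flags=0000 GT?T → r2=0x9e
[4] flags=1010 → (cmp)
[5] flags=1010 LT?T → r2=0x77
[6] flags=1010 GE?F → skip
[7] flags=1010 GE?F → skip
[8] flags=1001 → (cmp)
[9] flags=1001 VC?F → skip
[10] flags=1001 PL?F → skip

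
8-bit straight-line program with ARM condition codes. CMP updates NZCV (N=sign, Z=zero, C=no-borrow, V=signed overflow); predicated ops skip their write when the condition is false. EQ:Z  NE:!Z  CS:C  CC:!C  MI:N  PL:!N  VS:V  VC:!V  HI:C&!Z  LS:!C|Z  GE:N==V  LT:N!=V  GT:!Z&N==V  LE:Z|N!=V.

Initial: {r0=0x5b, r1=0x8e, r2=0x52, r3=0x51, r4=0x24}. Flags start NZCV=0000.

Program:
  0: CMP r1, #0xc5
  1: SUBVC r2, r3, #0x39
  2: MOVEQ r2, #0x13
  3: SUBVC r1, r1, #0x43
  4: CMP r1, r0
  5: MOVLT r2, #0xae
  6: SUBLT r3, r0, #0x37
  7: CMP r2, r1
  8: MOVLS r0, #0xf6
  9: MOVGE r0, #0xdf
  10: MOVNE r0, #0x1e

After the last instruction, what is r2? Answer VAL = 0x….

0: ✓ CMP  NZCV=1000
1: ✓ SUBVC  r2←0x18
2: · MOVEQ
3: ✓ SUBVC  r1←0x4b
4: ✓ CMP  NZCV=1000
5: ✓ MOVLT  r2←0xae
6: ✓ SUBLT  r3←0x24
7: ✓ CMP  NZCV=0011
8: · MOVLS
9: · MOVGE
10: ✓ MOVNE  r0←0x1e

VAL = 0xae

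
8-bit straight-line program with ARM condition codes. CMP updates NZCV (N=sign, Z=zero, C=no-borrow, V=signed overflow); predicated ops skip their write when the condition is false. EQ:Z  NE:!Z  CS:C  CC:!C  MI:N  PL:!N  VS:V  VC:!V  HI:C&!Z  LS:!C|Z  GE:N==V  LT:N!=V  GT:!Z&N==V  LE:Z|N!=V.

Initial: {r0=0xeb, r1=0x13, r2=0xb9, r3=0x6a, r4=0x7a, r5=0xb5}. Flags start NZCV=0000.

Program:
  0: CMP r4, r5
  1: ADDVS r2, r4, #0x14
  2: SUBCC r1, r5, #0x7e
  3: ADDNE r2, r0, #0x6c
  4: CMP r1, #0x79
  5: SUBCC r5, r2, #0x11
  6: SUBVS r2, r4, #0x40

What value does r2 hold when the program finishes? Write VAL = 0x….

VAL = 0x57

[0] flags=1001 → (cmp)
[1] flags=1001 VS?T → r2=0x8e
[2] flags=1001 CC?T → r1=0x37
[3] flags=1001 NE?T → r2=0x57
[4] flags=1000 → (cmp)
[5] flags=1000 CC?T → r5=0x46
[6] flags=1000 VS?F → skip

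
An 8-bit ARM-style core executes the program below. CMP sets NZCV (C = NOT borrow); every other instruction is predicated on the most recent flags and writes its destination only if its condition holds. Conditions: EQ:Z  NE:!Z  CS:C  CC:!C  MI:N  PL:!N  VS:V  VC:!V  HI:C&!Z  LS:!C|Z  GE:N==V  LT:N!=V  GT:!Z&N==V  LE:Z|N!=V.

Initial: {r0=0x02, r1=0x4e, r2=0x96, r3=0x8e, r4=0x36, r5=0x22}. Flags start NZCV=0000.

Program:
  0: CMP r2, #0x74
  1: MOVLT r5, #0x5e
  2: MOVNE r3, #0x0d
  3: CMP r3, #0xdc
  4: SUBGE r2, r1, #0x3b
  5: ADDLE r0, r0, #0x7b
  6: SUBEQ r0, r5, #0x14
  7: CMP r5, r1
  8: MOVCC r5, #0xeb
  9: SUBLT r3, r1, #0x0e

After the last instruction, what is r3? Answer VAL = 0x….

0: ✓ CMP  NZCV=0011
1: ✓ MOVLT  r5←0x5e
2: ✓ MOVNE  r3←0x0d
3: ✓ CMP  NZCV=0000
4: ✓ SUBGE  r2←0x13
5: · ADDLE
6: · SUBEQ
7: ✓ CMP  NZCV=0010
8: · MOVCC
9: · SUBLT

VAL = 0x0d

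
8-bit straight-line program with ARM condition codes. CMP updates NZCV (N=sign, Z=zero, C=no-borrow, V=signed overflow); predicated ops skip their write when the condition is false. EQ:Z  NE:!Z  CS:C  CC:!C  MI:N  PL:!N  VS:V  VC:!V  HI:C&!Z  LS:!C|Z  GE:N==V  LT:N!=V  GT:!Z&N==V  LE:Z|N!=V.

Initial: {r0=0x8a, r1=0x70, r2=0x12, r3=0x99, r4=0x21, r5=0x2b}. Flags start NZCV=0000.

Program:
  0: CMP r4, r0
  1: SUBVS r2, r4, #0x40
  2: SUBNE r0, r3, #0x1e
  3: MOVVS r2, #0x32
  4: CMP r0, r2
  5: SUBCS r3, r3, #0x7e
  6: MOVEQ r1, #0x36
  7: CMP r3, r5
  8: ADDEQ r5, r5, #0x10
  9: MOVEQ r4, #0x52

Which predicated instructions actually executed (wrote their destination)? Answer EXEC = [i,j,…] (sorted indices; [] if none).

0: ✓ CMP  NZCV=1001
1: ✓ SUBVS  r2←0xe1
2: ✓ SUBNE  r0←0x7b
3: ✓ MOVVS  r2←0x32
4: ✓ CMP  NZCV=0010
5: ✓ SUBCS  r3←0x1b
6: · MOVEQ
7: ✓ CMP  NZCV=1000
8: · ADDEQ
9: · MOVEQ

EXEC = [1,2,3,5]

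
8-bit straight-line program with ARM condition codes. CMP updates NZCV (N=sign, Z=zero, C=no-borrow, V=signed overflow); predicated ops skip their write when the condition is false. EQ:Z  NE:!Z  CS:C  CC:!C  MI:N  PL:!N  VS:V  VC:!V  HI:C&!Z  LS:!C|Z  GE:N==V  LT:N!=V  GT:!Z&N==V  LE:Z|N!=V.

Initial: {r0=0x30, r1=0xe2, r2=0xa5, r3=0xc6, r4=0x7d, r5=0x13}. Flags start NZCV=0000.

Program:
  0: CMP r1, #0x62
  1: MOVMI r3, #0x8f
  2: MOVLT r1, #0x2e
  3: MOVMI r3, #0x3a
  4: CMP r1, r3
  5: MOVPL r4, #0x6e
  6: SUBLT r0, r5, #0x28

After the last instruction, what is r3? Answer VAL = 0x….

0: ✓ CMP  NZCV=1010
1: ✓ MOVMI  r3←0x8f
2: ✓ MOVLT  r1←0x2e
3: ✓ MOVMI  r3←0x3a
4: ✓ CMP  NZCV=1000
5: · MOVPL
6: ✓ SUBLT  r0←0xeb

VAL = 0x3a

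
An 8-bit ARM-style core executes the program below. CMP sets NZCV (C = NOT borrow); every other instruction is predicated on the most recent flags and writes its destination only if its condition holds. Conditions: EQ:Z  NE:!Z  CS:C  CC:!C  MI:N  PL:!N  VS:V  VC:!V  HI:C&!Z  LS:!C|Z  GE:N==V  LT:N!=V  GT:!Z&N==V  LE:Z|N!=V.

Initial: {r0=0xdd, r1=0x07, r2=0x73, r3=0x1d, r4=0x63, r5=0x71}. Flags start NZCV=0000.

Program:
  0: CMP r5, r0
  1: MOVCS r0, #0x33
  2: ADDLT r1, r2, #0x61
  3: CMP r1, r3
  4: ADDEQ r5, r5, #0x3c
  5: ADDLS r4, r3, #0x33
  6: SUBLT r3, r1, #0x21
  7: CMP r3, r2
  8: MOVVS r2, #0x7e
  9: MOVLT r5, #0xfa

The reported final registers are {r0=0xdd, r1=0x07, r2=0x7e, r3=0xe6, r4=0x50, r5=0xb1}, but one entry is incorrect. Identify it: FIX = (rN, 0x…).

FIX = (r5, 0xfa)

[0] flags=1001 → (cmp)
[1] flags=1001 CS?F → skip
[2] flags=1001 LT?F → skip
[3] flags=1000 → (cmp)
[4] flags=1000 EQ?F → skip
[5] flags=1000 LS?T → r4=0x50
[6] flags=1000 LT?T → r3=0xe6
[7] flags=0011 → (cmp)
[8] flags=0011 VS?T → r2=0x7e
[9] flags=0011 LT?T → r5=0xfa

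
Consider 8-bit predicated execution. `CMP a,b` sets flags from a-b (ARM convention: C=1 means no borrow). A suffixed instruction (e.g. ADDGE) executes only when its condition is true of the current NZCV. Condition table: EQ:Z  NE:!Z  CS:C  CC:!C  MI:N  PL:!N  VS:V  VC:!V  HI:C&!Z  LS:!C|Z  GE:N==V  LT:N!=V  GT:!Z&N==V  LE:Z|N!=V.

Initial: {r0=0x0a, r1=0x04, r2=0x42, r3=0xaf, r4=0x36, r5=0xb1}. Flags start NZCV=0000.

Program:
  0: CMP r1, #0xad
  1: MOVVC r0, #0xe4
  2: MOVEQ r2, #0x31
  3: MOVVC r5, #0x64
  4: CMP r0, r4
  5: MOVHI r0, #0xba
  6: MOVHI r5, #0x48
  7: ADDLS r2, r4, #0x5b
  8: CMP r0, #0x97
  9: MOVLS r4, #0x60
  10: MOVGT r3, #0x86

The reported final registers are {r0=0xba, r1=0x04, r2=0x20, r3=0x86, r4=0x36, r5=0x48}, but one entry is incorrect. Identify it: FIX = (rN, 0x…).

[0] flags=0000 → (cmp)
[1] flags=0000 VC?T → r0=0xe4
[2] flags=0000 EQ?F → skip
[3] flags=0000 VC?T → r5=0x64
[4] flags=1010 → (cmp)
[5] flags=1010 HI?T → r0=0xba
[6] flags=1010 HI?T → r5=0x48
[7] flags=1010 LS?F → skip
[8] flags=0010 → (cmp)
[9] flags=0010 LS?F → skip
[10] flags=0010 GT?T → r3=0x86

FIX = (r2, 0x42)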